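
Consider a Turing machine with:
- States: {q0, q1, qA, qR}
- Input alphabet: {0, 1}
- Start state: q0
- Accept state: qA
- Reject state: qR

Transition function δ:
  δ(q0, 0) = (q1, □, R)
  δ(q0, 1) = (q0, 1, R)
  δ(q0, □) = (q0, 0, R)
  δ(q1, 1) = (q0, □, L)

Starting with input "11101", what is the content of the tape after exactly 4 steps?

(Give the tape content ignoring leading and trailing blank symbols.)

Execution trace:
Initial: [q0]11101
Step 1: δ(q0, 1) = (q0, 1, R) → 1[q0]1101
Step 2: δ(q0, 1) = (q0, 1, R) → 11[q0]101
Step 3: δ(q0, 1) = (q0, 1, R) → 111[q0]01
Step 4: δ(q0, 0) = (q1, □, R) → 111□[q1]1

After 4 steps, the tape (ignoring leading/trailing blanks) is: 111□1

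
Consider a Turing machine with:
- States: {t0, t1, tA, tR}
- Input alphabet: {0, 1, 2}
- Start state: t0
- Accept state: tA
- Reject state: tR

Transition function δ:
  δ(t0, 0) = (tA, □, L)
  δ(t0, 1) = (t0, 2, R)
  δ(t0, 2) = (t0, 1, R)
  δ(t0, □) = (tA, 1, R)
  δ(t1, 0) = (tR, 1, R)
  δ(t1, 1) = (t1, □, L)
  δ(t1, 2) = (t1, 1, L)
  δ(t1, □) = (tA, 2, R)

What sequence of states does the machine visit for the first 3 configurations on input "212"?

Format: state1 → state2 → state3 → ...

Execution trace:
Initial: [t0]212
Step 1: δ(t0, 2) = (t0, 1, R) → 1[t0]12
Step 2: δ(t0, 1) = (t0, 2, R) → 12[t0]2

State sequence: t0 → t0 → t0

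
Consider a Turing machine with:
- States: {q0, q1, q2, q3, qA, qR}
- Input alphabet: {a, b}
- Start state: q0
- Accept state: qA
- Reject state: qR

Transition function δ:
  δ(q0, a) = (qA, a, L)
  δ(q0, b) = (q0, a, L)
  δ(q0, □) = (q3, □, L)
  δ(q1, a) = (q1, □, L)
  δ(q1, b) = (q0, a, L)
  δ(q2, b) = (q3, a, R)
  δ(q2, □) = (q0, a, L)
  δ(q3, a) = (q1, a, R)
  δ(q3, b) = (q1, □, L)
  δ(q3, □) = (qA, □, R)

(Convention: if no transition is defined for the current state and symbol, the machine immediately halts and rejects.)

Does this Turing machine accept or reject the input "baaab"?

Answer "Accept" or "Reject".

Execution trace:
Initial: [q0]baaab
Step 1: δ(q0, b) = (q0, a, L) → [q0]□aaaab
Step 2: δ(q0, □) = (q3, □, L) → [q3]□□aaaab
Step 3: δ(q3, □) = (qA, □, R) → □[qA]□aaaab

The machine reaches the accept state qA and halts.

Answer: Accept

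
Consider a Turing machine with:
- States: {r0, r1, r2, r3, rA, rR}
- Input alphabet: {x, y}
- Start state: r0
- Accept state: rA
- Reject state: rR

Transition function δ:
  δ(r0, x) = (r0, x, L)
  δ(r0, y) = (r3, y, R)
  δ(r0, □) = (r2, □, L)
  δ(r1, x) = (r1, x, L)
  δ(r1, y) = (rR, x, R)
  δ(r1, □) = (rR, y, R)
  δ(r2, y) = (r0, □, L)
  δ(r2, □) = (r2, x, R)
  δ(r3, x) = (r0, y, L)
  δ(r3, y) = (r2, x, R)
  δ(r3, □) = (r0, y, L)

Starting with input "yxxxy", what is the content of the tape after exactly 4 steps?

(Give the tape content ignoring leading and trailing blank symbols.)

Execution trace:
Initial: [r0]yxxxy
Step 1: δ(r0, y) = (r3, y, R) → y[r3]xxxy
Step 2: δ(r3, x) = (r0, y, L) → [r0]yyxxy
Step 3: δ(r0, y) = (r3, y, R) → y[r3]yxxy
Step 4: δ(r3, y) = (r2, x, R) → yx[r2]xxy

No transition is defined for δ(r2, x). By convention the machine halts and rejects.

After 4 steps, the tape (ignoring leading/trailing blanks) is: yxxxy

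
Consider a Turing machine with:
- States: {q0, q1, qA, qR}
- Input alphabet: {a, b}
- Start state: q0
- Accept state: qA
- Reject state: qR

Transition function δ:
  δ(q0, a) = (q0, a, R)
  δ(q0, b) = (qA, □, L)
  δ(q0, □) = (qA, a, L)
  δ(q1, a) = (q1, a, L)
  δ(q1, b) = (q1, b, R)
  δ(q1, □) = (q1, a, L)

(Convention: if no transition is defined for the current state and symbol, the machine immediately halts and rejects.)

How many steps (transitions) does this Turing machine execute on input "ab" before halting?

Execution trace:
Initial: [q0]ab
Step 1: δ(q0, a) = (q0, a, R) → a[q0]b
Step 2: δ(q0, b) = (qA, □, L) → [qA]a□

The machine reaches the accept state qA and halts.

The machine executed 2 steps before halting.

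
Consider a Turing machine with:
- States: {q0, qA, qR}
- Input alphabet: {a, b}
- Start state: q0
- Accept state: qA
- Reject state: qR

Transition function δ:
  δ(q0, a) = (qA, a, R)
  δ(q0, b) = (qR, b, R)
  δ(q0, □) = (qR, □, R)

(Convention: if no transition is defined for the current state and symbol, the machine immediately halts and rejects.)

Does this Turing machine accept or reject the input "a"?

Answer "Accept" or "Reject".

Execution trace:
Initial: [q0]a
Step 1: δ(q0, a) = (qA, a, R) → a[qA]□

The machine reaches the accept state qA and halts.

Answer: Accept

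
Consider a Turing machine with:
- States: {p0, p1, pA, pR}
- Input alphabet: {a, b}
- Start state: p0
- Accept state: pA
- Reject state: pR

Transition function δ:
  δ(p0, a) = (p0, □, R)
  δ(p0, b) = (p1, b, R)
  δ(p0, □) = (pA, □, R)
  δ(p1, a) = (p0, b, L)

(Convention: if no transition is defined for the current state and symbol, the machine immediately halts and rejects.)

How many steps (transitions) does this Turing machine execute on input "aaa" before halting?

Execution trace:
Initial: [p0]aaa
Step 1: δ(p0, a) = (p0, □, R) → □[p0]aa
Step 2: δ(p0, a) = (p0, □, R) → □□[p0]a
Step 3: δ(p0, a) = (p0, □, R) → □□□[p0]□
Step 4: δ(p0, □) = (pA, □, R) → □□□□[pA]□

The machine reaches the accept state pA and halts.

The machine executed 4 steps before halting.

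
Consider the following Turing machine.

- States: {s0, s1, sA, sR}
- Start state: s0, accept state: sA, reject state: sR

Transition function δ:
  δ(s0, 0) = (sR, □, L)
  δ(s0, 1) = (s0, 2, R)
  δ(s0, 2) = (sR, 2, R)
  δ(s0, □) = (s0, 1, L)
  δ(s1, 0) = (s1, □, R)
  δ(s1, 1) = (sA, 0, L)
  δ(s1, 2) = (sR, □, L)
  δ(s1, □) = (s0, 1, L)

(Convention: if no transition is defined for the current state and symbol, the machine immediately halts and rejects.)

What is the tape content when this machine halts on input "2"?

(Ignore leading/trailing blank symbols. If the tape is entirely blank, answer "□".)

Execution trace:
Initial: [s0]2
Step 1: δ(s0, 2) = (sR, 2, R) → 2[sR]□

The machine reaches the reject state sR and halts.

Final tape (ignoring leading/trailing blanks): 2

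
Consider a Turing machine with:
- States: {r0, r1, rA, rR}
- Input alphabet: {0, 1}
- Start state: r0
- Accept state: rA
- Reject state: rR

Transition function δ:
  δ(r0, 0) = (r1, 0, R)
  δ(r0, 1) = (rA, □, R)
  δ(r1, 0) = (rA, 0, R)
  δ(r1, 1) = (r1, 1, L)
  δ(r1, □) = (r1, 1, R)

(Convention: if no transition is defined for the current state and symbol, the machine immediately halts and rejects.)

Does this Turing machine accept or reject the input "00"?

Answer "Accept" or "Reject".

Execution trace:
Initial: [r0]00
Step 1: δ(r0, 0) = (r1, 0, R) → 0[r1]0
Step 2: δ(r1, 0) = (rA, 0, R) → 00[rA]□

The machine reaches the accept state rA and halts.

Answer: Accept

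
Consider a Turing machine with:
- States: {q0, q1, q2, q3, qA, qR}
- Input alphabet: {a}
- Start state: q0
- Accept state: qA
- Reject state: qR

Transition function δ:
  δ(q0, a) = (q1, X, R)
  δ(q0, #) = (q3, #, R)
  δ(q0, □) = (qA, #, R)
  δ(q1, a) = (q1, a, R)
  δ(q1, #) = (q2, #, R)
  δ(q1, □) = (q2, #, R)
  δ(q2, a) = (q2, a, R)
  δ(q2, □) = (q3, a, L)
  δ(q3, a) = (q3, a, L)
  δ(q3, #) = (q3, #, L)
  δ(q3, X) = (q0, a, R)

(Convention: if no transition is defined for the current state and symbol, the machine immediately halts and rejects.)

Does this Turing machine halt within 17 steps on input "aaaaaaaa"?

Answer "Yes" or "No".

Execution trace:
Initial: [q0]aaaaaaaa
Step 1: δ(q0, a) = (q1, X, R) → X[q1]aaaaaaa
Step 2: δ(q1, a) = (q1, a, R) → Xa[q1]aaaaaa
Step 3: δ(q1, a) = (q1, a, R) → Xaa[q1]aaaaa
Step 4: δ(q1, a) = (q1, a, R) → Xaaa[q1]aaaa
Step 5: δ(q1, a) = (q1, a, R) → Xaaaa[q1]aaa
Step 6: δ(q1, a) = (q1, a, R) → Xaaaaa[q1]aa
Step 7: δ(q1, a) = (q1, a, R) → Xaaaaaa[q1]a
Step 8: δ(q1, a) = (q1, a, R) → Xaaaaaaa[q1]□
Step 9: δ(q1, □) = (q2, #, R) → Xaaaaaaa#[q2]□
Step 10: δ(q2, □) = (q3, a, L) → Xaaaaaaa[q3]#a
Step 11: δ(q3, #) = (q3, #, L) → Xaaaaaa[q3]a#a
Step 12: δ(q3, a) = (q3, a, L) → Xaaaaa[q3]aa#a
Step 13: δ(q3, a) = (q3, a, L) → Xaaaa[q3]aaa#a
Step 14: δ(q3, a) = (q3, a, L) → Xaaa[q3]aaaa#a
Step 15: δ(q3, a) = (q3, a, L) → Xaa[q3]aaaaa#a
Step 16: δ(q3, a) = (q3, a, L) → Xa[q3]aaaaaa#a
Step 17: δ(q3, a) = (q3, a, L) → X[q3]aaaaaaa#a

The machine has not reached a halting state after 17 steps.
The machine did not halt within the 17-step bound.

Answer: No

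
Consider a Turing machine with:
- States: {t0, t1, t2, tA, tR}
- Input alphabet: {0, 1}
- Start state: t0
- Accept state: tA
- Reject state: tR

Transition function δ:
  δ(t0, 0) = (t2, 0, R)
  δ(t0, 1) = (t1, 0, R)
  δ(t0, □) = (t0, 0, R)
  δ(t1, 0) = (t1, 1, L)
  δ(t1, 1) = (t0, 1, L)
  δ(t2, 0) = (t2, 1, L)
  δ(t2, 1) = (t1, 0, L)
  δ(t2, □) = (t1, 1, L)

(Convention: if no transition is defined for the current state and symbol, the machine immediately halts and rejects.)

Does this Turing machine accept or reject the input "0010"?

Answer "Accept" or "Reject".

Execution trace:
Initial: [t0]0010
Step 1: δ(t0, 0) = (t2, 0, R) → 0[t2]010
Step 2: δ(t2, 0) = (t2, 1, L) → [t2]0110
Step 3: δ(t2, 0) = (t2, 1, L) → [t2]□1110
Step 4: δ(t2, □) = (t1, 1, L) → [t1]□11110

No transition is defined for δ(t1, □). By convention the machine halts and rejects.

Answer: Reject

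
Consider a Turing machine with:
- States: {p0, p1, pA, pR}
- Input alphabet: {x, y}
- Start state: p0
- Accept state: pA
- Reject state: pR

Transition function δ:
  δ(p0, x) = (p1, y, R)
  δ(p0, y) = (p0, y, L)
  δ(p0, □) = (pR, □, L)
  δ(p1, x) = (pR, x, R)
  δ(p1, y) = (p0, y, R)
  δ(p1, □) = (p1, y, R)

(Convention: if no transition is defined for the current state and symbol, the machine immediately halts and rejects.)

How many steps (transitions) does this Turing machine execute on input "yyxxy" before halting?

Execution trace:
Initial: [p0]yyxxy
Step 1: δ(p0, y) = (p0, y, L) → [p0]□yyxxy
Step 2: δ(p0, □) = (pR, □, L) → [pR]□□yyxxy

The machine reaches the reject state pR and halts.

The machine executed 2 steps before halting.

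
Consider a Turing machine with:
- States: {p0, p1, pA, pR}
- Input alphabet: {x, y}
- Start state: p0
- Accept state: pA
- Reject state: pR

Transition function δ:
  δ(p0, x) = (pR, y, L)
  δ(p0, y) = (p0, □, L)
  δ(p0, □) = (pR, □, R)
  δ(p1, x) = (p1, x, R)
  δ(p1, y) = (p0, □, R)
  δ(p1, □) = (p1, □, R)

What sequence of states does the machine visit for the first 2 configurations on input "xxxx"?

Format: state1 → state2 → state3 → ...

Execution trace:
Initial: [p0]xxxx
Step 1: δ(p0, x) = (pR, y, L) → [pR]□yxxx

The machine reaches the reject state pR and halts.

State sequence: p0 → pR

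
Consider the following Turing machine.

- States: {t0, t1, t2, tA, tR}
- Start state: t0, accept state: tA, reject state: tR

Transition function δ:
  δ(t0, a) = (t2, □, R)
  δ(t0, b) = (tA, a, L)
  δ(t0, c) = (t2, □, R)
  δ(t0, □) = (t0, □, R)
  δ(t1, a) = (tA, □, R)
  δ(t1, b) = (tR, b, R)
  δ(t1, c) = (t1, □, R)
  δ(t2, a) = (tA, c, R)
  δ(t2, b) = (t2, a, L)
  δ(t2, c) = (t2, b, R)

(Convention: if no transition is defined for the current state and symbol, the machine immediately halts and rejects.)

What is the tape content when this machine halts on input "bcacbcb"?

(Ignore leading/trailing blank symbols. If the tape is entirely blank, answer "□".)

Execution trace:
Initial: [t0]bcacbcb
Step 1: δ(t0, b) = (tA, a, L) → [tA]□acacbcb

The machine reaches the accept state tA and halts.

Final tape (ignoring leading/trailing blanks): acacbcb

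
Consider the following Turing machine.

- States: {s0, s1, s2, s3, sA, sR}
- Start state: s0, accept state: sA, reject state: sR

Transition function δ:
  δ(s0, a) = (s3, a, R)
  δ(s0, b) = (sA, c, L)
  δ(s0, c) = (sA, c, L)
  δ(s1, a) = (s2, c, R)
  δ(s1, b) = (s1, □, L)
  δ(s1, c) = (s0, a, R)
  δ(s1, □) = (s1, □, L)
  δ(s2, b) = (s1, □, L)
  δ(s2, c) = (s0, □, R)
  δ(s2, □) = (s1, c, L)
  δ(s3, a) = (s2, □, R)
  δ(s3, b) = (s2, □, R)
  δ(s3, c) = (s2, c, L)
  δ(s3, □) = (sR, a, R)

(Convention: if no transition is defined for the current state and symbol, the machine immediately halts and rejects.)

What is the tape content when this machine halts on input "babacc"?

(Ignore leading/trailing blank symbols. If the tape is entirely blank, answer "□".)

Execution trace:
Initial: [s0]babacc
Step 1: δ(s0, b) = (sA, c, L) → [sA]□cabacc

The machine reaches the accept state sA and halts.

Final tape (ignoring leading/trailing blanks): cabacc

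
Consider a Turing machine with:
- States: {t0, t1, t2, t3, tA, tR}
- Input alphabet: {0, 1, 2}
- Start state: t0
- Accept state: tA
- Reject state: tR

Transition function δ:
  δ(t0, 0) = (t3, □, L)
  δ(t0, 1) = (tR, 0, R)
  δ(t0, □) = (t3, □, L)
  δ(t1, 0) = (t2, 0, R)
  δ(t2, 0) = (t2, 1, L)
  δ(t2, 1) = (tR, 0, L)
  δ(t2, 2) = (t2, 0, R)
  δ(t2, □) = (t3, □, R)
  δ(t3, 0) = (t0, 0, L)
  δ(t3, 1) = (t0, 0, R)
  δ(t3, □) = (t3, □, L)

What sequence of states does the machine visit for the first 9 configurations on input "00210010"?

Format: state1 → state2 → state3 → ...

Execution trace:
Initial: [t0]00210010
Step 1: δ(t0, 0) = (t3, □, L) → [t3]□□0210010
Step 2: δ(t3, □) = (t3, □, L) → [t3]□□□0210010
Step 3: δ(t3, □) = (t3, □, L) → [t3]□□□□0210010
Step 4: δ(t3, □) = (t3, □, L) → [t3]□□□□□0210010
Step 5: δ(t3, □) = (t3, □, L) → [t3]□□□□□□0210010
Step 6: δ(t3, □) = (t3, □, L) → [t3]□□□□□□□0210010
Step 7: δ(t3, □) = (t3, □, L) → [t3]□□□□□□□□0210010
Step 8: δ(t3, □) = (t3, □, L) → [t3]□□□□□□□□□0210010

State sequence: t0 → t3 → t3 → t3 → t3 → t3 → t3 → t3 → t3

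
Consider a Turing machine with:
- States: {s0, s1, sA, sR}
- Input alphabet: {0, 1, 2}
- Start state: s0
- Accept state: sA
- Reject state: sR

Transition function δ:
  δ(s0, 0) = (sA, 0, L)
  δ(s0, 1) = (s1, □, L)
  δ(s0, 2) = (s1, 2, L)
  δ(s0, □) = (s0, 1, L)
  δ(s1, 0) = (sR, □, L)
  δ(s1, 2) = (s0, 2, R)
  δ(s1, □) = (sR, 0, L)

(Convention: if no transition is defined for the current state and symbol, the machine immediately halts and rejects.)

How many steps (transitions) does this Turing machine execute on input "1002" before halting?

Execution trace:
Initial: [s0]1002
Step 1: δ(s0, 1) = (s1, □, L) → [s1]□□002
Step 2: δ(s1, □) = (sR, 0, L) → [sR]□0□002

The machine reaches the reject state sR and halts.

The machine executed 2 steps before halting.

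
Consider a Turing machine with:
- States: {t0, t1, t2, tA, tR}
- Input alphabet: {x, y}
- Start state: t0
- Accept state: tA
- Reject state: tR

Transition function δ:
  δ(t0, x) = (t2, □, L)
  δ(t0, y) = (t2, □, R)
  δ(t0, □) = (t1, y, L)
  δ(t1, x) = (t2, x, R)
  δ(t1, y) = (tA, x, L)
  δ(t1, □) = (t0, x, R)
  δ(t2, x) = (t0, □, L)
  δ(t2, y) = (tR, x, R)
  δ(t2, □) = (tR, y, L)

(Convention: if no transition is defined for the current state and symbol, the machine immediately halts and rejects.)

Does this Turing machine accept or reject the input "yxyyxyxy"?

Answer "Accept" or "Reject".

Execution trace:
Initial: [t0]yxyyxyxy
Step 1: δ(t0, y) = (t2, □, R) → □[t2]xyyxyxy
Step 2: δ(t2, x) = (t0, □, L) → [t0]□□yyxyxy
Step 3: δ(t0, □) = (t1, y, L) → [t1]□y□yyxyxy
Step 4: δ(t1, □) = (t0, x, R) → x[t0]y□yyxyxy
Step 5: δ(t0, y) = (t2, □, R) → x□[t2]□yyxyxy
Step 6: δ(t2, □) = (tR, y, L) → x[tR]□yyyxyxy

The machine reaches the reject state tR and halts.

Answer: Reject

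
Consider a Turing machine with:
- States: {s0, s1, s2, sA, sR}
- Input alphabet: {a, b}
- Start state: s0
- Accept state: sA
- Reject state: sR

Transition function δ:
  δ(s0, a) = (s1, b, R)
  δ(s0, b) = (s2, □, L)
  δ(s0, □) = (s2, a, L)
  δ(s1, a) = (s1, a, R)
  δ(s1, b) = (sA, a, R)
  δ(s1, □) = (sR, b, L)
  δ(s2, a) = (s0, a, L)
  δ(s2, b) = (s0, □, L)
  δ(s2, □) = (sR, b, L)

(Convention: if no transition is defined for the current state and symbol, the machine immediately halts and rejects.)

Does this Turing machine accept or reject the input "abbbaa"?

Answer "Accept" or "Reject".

Execution trace:
Initial: [s0]abbbaa
Step 1: δ(s0, a) = (s1, b, R) → b[s1]bbbaa
Step 2: δ(s1, b) = (sA, a, R) → ba[sA]bbaa

The machine reaches the accept state sA and halts.

Answer: Accept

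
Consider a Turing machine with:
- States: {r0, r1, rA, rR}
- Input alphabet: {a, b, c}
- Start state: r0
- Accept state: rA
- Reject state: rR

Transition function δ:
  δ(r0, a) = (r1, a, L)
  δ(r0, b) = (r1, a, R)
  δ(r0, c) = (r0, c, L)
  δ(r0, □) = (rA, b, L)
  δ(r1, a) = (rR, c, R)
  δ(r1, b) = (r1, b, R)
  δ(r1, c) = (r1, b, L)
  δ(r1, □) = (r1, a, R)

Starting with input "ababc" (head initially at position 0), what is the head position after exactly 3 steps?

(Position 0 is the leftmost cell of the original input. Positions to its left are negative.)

Execution trace (head position shown):
Step 0: [r0]ababc  (head at position 0)
Step 1: move left → [r1]□ababc  (head at position -1)
Step 2: move right → a[r1]ababc  (head at position 0)
Step 3: move right → ac[rR]babc  (head at position 1)

After 3 steps, the head is at position 1.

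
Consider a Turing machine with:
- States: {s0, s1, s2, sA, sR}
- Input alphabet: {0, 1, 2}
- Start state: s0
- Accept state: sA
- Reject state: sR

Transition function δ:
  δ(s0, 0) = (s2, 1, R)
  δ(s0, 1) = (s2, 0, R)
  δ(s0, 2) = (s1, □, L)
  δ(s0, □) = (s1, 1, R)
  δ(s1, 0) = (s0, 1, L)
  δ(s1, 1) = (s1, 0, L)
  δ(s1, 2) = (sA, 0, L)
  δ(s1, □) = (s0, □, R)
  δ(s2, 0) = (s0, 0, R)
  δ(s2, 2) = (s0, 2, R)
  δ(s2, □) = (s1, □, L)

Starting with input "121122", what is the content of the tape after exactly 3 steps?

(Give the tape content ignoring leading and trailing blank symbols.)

Execution trace:
Initial: [s0]121122
Step 1: δ(s0, 1) = (s2, 0, R) → 0[s2]21122
Step 2: δ(s2, 2) = (s0, 2, R) → 02[s0]1122
Step 3: δ(s0, 1) = (s2, 0, R) → 020[s2]122

No transition is defined for δ(s2, 1). By convention the machine halts and rejects.

After 3 steps, the tape (ignoring leading/trailing blanks) is: 020122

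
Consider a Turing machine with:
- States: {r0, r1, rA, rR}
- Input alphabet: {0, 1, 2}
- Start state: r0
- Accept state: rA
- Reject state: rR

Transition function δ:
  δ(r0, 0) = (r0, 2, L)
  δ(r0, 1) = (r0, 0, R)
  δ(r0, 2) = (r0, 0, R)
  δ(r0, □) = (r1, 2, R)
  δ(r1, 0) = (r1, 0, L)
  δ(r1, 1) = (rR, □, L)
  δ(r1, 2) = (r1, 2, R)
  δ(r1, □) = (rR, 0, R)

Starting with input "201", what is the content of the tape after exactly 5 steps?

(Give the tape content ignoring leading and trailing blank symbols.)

Execution trace:
Initial: [r0]201
Step 1: δ(r0, 2) = (r0, 0, R) → 0[r0]01
Step 2: δ(r0, 0) = (r0, 2, L) → [r0]021
Step 3: δ(r0, 0) = (r0, 2, L) → [r0]□221
Step 4: δ(r0, □) = (r1, 2, R) → 2[r1]221
Step 5: δ(r1, 2) = (r1, 2, R) → 22[r1]21

After 5 steps, the tape (ignoring leading/trailing blanks) is: 2221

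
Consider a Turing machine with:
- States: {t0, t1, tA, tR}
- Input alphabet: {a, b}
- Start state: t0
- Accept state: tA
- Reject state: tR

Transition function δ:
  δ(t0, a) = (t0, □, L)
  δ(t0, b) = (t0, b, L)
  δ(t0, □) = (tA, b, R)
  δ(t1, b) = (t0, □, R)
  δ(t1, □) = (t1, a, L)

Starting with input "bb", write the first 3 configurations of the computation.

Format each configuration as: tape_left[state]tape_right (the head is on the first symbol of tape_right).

Transitions applied:
Step 1: δ(t0, b) = (t0, b, L)
Step 2: δ(t0, □) = (tA, b, R)

The first 3 configurations are:
[t0]bb ⊢ [t0]□bb ⊢ b[tA]bb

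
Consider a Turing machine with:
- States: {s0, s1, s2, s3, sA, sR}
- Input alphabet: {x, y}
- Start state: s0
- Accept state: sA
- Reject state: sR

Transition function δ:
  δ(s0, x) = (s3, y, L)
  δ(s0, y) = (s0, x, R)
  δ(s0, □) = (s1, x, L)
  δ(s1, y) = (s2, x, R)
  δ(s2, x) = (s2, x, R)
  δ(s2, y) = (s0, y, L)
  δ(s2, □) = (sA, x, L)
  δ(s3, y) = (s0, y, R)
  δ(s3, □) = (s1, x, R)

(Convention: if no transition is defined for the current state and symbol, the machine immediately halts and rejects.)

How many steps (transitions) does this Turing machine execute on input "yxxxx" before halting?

Execution trace:
Initial: [s0]yxxxx
Step 1: δ(s0, y) = (s0, x, R) → x[s0]xxxx
Step 2: δ(s0, x) = (s3, y, L) → [s3]xyxxx

No transition is defined for δ(s3, x). By convention the machine halts and rejects.

The machine executed 2 steps before halting.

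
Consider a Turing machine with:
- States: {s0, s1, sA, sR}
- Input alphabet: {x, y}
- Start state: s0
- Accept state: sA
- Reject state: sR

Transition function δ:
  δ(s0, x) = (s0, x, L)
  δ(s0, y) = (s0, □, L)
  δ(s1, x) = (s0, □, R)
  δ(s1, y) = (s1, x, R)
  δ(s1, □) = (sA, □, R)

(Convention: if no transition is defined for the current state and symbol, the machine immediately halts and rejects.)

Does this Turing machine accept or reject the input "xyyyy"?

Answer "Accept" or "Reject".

Execution trace:
Initial: [s0]xyyyy
Step 1: δ(s0, x) = (s0, x, L) → [s0]□xyyyy

No transition is defined for δ(s0, □). By convention the machine halts and rejects.

Answer: Reject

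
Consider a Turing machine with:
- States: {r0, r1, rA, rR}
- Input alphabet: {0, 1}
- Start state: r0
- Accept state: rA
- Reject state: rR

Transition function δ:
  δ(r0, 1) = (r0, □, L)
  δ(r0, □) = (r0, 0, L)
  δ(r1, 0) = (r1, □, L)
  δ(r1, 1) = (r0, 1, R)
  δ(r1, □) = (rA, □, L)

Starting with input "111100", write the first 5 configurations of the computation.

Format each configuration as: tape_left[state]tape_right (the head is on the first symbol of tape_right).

Transitions applied:
Step 1: δ(r0, 1) = (r0, □, L)
Step 2: δ(r0, □) = (r0, 0, L)
Step 3: δ(r0, □) = (r0, 0, L)
Step 4: δ(r0, □) = (r0, 0, L)

The first 5 configurations are:
[r0]111100 ⊢ [r0]□□11100 ⊢ [r0]□0□11100 ⊢ [r0]□00□11100 ⊢ [r0]□000□11100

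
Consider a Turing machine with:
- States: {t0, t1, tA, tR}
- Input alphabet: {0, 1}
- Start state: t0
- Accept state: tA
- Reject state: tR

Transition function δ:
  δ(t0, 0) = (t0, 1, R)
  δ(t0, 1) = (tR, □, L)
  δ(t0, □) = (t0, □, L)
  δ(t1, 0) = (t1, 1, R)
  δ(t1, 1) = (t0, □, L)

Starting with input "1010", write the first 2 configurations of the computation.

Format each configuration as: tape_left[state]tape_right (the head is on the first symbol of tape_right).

Transitions applied:
Step 1: δ(t0, 1) = (tR, □, L)

The first 2 configurations are:
[t0]1010 ⊢ [tR]□□010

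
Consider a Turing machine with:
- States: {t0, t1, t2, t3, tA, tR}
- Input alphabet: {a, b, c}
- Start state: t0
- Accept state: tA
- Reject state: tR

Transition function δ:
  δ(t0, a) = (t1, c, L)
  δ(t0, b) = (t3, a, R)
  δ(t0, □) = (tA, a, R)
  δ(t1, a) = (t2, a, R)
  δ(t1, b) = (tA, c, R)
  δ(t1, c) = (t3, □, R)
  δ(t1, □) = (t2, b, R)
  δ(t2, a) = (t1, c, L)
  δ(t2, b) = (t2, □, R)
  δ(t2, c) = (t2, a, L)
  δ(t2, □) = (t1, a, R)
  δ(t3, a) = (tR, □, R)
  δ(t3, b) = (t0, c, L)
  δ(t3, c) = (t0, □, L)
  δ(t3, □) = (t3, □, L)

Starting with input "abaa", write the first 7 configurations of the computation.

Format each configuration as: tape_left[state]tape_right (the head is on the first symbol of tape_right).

Transitions applied:
Step 1: δ(t0, a) = (t1, c, L)
Step 2: δ(t1, □) = (t2, b, R)
Step 3: δ(t2, c) = (t2, a, L)
Step 4: δ(t2, b) = (t2, □, R)
Step 5: δ(t2, a) = (t1, c, L)
Step 6: δ(t1, □) = (t2, b, R)

The first 7 configurations are:
[t0]abaa ⊢ [t1]□cbaa ⊢ b[t2]cbaa ⊢ [t2]babaa ⊢ □[t2]abaa ⊢ [t1]□cbaa ⊢ b[t2]cbaa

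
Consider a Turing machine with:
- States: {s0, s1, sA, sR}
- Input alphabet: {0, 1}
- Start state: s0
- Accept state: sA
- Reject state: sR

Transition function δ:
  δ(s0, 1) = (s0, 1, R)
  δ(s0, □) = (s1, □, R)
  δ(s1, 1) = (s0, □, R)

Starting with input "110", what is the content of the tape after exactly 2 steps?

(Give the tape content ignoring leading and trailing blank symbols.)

Execution trace:
Initial: [s0]110
Step 1: δ(s0, 1) = (s0, 1, R) → 1[s0]10
Step 2: δ(s0, 1) = (s0, 1, R) → 11[s0]0

No transition is defined for δ(s0, 0). By convention the machine halts and rejects.

After 2 steps, the tape (ignoring leading/trailing blanks) is: 110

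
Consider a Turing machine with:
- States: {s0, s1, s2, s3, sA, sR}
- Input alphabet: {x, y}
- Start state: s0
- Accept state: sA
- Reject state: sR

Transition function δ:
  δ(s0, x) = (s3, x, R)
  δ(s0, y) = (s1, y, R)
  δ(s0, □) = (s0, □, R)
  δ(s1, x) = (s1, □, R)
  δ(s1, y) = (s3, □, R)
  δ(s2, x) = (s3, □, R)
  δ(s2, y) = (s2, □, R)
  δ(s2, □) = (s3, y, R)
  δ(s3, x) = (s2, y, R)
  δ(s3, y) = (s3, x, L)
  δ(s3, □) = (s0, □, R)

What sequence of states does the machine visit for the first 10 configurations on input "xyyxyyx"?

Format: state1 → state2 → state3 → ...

Execution trace:
Initial: [s0]xyyxyyx
Step 1: δ(s0, x) = (s3, x, R) → x[s3]yyxyyx
Step 2: δ(s3, y) = (s3, x, L) → [s3]xxyxyyx
Step 3: δ(s3, x) = (s2, y, R) → y[s2]xyxyyx
Step 4: δ(s2, x) = (s3, □, R) → y□[s3]yxyyx
Step 5: δ(s3, y) = (s3, x, L) → y[s3]□xxyyx
Step 6: δ(s3, □) = (s0, □, R) → y□[s0]xxyyx
Step 7: δ(s0, x) = (s3, x, R) → y□x[s3]xyyx
Step 8: δ(s3, x) = (s2, y, R) → y□xy[s2]yyx
Step 9: δ(s2, y) = (s2, □, R) → y□xy□[s2]yx

State sequence: s0 → s3 → s3 → s2 → s3 → s3 → s0 → s3 → s2 → s2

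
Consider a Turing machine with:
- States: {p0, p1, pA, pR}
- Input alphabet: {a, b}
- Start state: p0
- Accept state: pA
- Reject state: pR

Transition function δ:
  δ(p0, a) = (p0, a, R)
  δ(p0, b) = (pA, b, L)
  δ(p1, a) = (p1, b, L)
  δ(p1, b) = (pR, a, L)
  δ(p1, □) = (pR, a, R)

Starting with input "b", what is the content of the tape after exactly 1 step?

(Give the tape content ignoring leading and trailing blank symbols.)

Execution trace:
Initial: [p0]b
Step 1: δ(p0, b) = (pA, b, L) → [pA]□b

The machine reaches the accept state pA and halts.

After 1 step, the tape (ignoring leading/trailing blanks) is: b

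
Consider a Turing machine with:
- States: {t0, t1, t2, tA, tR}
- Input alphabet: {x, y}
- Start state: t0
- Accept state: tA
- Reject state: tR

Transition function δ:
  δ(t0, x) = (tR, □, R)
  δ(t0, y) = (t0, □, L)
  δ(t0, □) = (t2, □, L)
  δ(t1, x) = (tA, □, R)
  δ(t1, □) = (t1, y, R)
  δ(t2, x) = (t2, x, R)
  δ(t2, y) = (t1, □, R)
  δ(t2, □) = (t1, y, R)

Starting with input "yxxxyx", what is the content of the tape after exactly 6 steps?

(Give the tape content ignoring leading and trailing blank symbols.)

Execution trace:
Initial: [t0]yxxxyx
Step 1: δ(t0, y) = (t0, □, L) → [t0]□□xxxyx
Step 2: δ(t0, □) = (t2, □, L) → [t2]□□□xxxyx
Step 3: δ(t2, □) = (t1, y, R) → y[t1]□□xxxyx
Step 4: δ(t1, □) = (t1, y, R) → yy[t1]□xxxyx
Step 5: δ(t1, □) = (t1, y, R) → yyy[t1]xxxyx
Step 6: δ(t1, x) = (tA, □, R) → yyy□[tA]xxyx

The machine reaches the accept state tA and halts.

After 6 steps, the tape (ignoring leading/trailing blanks) is: yyy□xxyx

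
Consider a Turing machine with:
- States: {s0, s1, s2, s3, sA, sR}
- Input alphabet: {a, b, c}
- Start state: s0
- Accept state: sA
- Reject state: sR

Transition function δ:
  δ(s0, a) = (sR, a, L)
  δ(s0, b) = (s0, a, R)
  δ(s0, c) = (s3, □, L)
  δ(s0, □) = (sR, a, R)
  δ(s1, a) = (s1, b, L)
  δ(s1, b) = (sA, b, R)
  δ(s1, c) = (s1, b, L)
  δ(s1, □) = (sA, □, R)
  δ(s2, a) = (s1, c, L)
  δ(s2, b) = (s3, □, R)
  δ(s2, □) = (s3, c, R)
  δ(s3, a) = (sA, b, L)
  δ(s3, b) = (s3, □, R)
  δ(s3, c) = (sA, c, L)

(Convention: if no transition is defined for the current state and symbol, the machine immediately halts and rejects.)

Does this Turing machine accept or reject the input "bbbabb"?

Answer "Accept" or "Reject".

Execution trace:
Initial: [s0]bbbabb
Step 1: δ(s0, b) = (s0, a, R) → a[s0]bbabb
Step 2: δ(s0, b) = (s0, a, R) → aa[s0]babb
Step 3: δ(s0, b) = (s0, a, R) → aaa[s0]abb
Step 4: δ(s0, a) = (sR, a, L) → aa[sR]aabb

The machine reaches the reject state sR and halts.

Answer: Reject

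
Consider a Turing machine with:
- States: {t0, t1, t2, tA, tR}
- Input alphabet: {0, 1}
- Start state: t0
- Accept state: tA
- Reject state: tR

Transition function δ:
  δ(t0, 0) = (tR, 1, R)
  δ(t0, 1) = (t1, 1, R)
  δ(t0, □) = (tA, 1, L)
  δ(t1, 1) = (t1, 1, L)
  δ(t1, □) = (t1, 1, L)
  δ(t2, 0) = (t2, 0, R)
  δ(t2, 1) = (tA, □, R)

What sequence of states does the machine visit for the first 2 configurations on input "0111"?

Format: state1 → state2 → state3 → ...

Execution trace:
Initial: [t0]0111
Step 1: δ(t0, 0) = (tR, 1, R) → 1[tR]111

The machine reaches the reject state tR and halts.

State sequence: t0 → tR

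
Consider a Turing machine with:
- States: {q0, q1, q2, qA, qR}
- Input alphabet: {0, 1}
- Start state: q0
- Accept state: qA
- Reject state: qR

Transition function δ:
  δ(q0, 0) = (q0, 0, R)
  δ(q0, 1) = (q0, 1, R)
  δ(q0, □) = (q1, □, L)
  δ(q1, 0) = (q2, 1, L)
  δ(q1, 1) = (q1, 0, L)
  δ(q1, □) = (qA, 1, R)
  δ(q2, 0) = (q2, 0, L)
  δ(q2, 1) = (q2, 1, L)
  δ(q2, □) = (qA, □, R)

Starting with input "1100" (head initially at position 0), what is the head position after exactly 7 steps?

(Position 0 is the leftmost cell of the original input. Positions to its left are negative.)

Execution trace (head position shown):
Step 0: [q0]1100  (head at position 0)
Step 1: move right → 1[q0]100  (head at position 1)
Step 2: move right → 11[q0]00  (head at position 2)
Step 3: move right → 110[q0]0  (head at position 3)
Step 4: move right → 1100[q0]□  (head at position 4)
Step 5: move left → 110[q1]0□  (head at position 3)
Step 6: move left → 11[q2]01□  (head at position 2)
Step 7: move left → 1[q2]101□  (head at position 1)

After 7 steps, the head is at position 1.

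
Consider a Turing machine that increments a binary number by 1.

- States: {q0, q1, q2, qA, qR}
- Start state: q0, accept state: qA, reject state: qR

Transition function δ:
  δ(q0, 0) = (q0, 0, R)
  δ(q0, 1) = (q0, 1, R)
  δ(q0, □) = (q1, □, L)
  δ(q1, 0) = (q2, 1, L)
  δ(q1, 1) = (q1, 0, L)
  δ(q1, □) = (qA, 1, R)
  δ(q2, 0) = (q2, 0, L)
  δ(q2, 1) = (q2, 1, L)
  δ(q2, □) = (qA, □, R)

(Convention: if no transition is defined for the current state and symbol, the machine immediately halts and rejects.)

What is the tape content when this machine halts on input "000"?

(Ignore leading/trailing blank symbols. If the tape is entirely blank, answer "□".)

Execution trace:
Initial: [q0]000
Step 1: δ(q0, 0) = (q0, 0, R) → 0[q0]00
Step 2: δ(q0, 0) = (q0, 0, R) → 00[q0]0
Step 3: δ(q0, 0) = (q0, 0, R) → 000[q0]□
Step 4: δ(q0, □) = (q1, □, L) → 00[q1]0□
Step 5: δ(q1, 0) = (q2, 1, L) → 0[q2]01□
Step 6: δ(q2, 0) = (q2, 0, L) → [q2]001□
Step 7: δ(q2, 0) = (q2, 0, L) → [q2]□001□
Step 8: δ(q2, □) = (qA, □, R) → □[qA]001□

The machine reaches the accept state qA and halts.

Final tape (ignoring leading/trailing blanks): 001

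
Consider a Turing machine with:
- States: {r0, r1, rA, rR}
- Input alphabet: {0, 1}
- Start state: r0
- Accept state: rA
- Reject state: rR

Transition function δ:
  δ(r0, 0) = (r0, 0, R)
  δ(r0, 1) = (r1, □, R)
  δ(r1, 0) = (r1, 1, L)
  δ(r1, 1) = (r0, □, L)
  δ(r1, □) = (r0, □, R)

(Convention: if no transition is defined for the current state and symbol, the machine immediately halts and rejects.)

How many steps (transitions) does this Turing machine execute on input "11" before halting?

Execution trace:
Initial: [r0]11
Step 1: δ(r0, 1) = (r1, □, R) → □[r1]1
Step 2: δ(r1, 1) = (r0, □, L) → [r0]□□

No transition is defined for δ(r0, □). By convention the machine halts and rejects.

The machine executed 2 steps before halting.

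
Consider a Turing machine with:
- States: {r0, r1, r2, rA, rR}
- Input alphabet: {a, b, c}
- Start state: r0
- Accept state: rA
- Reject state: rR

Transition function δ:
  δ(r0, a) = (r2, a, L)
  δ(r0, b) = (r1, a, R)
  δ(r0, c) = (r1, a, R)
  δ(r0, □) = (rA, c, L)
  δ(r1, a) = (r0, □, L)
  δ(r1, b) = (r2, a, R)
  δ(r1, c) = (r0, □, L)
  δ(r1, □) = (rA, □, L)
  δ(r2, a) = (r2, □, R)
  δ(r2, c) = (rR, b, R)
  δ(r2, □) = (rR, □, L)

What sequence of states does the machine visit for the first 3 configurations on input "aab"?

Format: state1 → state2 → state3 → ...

Execution trace:
Initial: [r0]aab
Step 1: δ(r0, a) = (r2, a, L) → [r2]□aab
Step 2: δ(r2, □) = (rR, □, L) → [rR]□□aab

The machine reaches the reject state rR and halts.

State sequence: r0 → r2 → rR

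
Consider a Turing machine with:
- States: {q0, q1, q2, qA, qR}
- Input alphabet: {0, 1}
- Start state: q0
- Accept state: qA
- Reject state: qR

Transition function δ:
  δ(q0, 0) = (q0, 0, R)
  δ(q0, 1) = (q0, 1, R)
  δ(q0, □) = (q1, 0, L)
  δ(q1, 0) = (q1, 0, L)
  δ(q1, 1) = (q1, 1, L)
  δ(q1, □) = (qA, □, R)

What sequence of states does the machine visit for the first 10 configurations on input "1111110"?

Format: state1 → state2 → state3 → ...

Execution trace:
Initial: [q0]1111110
Step 1: δ(q0, 1) = (q0, 1, R) → 1[q0]111110
Step 2: δ(q0, 1) = (q0, 1, R) → 11[q0]11110
Step 3: δ(q0, 1) = (q0, 1, R) → 111[q0]1110
Step 4: δ(q0, 1) = (q0, 1, R) → 1111[q0]110
Step 5: δ(q0, 1) = (q0, 1, R) → 11111[q0]10
Step 6: δ(q0, 1) = (q0, 1, R) → 111111[q0]0
Step 7: δ(q0, 0) = (q0, 0, R) → 1111110[q0]□
Step 8: δ(q0, □) = (q1, 0, L) → 111111[q1]00
Step 9: δ(q1, 0) = (q1, 0, L) → 11111[q1]100

State sequence: q0 → q0 → q0 → q0 → q0 → q0 → q0 → q0 → q1 → q1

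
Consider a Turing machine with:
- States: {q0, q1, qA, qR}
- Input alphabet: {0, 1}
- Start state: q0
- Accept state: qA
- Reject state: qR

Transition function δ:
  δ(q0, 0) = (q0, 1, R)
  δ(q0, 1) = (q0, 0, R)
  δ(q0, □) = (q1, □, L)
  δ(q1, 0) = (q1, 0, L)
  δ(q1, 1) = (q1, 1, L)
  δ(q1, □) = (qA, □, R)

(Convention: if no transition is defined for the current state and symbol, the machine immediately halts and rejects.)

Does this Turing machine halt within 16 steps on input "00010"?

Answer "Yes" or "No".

Execution trace:
Initial: [q0]00010
Step 1: δ(q0, 0) = (q0, 1, R) → 1[q0]0010
Step 2: δ(q0, 0) = (q0, 1, R) → 11[q0]010
Step 3: δ(q0, 0) = (q0, 1, R) → 111[q0]10
Step 4: δ(q0, 1) = (q0, 0, R) → 1110[q0]0
Step 5: δ(q0, 0) = (q0, 1, R) → 11101[q0]□
Step 6: δ(q0, □) = (q1, □, L) → 1110[q1]1□
Step 7: δ(q1, 1) = (q1, 1, L) → 111[q1]01□
Step 8: δ(q1, 0) = (q1, 0, L) → 11[q1]101□
Step 9: δ(q1, 1) = (q1, 1, L) → 1[q1]1101□
Step 10: δ(q1, 1) = (q1, 1, L) → [q1]11101□
Step 11: δ(q1, 1) = (q1, 1, L) → [q1]□11101□
Step 12: δ(q1, □) = (qA, □, R) → □[qA]11101□

The machine reaches the accept state qA and halts.
The machine halted after 12 steps (within the 16-step bound).

Answer: Yes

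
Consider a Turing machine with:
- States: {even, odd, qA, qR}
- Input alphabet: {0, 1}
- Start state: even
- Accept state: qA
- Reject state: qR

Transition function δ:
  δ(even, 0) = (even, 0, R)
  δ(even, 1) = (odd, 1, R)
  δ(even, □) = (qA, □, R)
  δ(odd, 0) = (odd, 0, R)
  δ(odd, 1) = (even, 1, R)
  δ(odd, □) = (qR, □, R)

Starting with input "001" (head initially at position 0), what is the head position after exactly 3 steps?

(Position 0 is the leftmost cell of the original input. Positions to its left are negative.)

Execution trace (head position shown):
Step 0: [even]001  (head at position 0)
Step 1: move right → 0[even]01  (head at position 1)
Step 2: move right → 00[even]1  (head at position 2)
Step 3: move right → 001[odd]□  (head at position 3)

After 3 steps, the head is at position 3.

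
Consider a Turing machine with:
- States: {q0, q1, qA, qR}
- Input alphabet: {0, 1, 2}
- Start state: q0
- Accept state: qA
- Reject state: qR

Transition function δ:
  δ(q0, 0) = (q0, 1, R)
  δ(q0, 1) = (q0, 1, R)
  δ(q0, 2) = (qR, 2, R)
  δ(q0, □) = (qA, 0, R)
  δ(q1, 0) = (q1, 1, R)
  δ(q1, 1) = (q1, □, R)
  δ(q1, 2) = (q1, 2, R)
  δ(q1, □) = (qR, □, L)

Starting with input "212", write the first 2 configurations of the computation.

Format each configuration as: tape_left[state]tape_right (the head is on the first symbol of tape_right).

Transitions applied:
Step 1: δ(q0, 2) = (qR, 2, R)

The first 2 configurations are:
[q0]212 ⊢ 2[qR]12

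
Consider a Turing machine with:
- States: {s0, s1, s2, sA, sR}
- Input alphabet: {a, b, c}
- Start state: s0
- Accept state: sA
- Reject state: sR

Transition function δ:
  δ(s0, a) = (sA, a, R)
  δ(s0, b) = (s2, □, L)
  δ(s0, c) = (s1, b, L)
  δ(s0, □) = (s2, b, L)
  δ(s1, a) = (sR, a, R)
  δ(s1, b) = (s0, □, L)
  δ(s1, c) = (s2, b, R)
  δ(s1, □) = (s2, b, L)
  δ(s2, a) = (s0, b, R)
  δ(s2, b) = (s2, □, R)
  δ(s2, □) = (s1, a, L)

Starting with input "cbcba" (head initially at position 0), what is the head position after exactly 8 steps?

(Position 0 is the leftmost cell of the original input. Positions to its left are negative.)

Execution trace (head position shown):
Step 0: [s0]cbcba  (head at position 0)
Step 1: move left → [s1]□bbcba  (head at position -1)
Step 2: move left → [s2]□bbbcba  (head at position -2)
Step 3: move left → [s1]□abbbcba  (head at position -3)
Step 4: move left → [s2]□babbbcba  (head at position -4)
Step 5: move left → [s1]□ababbbcba  (head at position -5)
Step 6: move left → [s2]□bababbbcba  (head at position -6)
Step 7: move left → [s1]□abababbbcba  (head at position -7)
Step 8: move left → [s2]□babababbbcba  (head at position -8)

After 8 steps, the head is at position -8.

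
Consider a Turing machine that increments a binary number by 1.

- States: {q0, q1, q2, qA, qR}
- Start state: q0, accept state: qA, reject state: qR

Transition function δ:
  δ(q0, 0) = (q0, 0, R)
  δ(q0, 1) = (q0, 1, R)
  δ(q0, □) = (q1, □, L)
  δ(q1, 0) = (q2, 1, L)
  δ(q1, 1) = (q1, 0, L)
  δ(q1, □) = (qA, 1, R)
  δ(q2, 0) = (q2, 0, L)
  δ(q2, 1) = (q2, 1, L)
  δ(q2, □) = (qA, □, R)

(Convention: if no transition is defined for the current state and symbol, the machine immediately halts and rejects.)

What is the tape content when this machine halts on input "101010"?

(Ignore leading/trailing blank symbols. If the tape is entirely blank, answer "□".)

Execution trace:
Initial: [q0]101010
Step 1: δ(q0, 1) = (q0, 1, R) → 1[q0]01010
Step 2: δ(q0, 0) = (q0, 0, R) → 10[q0]1010
Step 3: δ(q0, 1) = (q0, 1, R) → 101[q0]010
Step 4: δ(q0, 0) = (q0, 0, R) → 1010[q0]10
Step 5: δ(q0, 1) = (q0, 1, R) → 10101[q0]0
Step 6: δ(q0, 0) = (q0, 0, R) → 101010[q0]□
Step 7: δ(q0, □) = (q1, □, L) → 10101[q1]0□
Step 8: δ(q1, 0) = (q2, 1, L) → 1010[q2]11□
Step 9: δ(q2, 1) = (q2, 1, L) → 101[q2]011□
Step 10: δ(q2, 0) = (q2, 0, L) → 10[q2]1011□
Step 11: δ(q2, 1) = (q2, 1, L) → 1[q2]01011□
Step 12: δ(q2, 0) = (q2, 0, L) → [q2]101011□
Step 13: δ(q2, 1) = (q2, 1, L) → [q2]□101011□
Step 14: δ(q2, □) = (qA, □, R) → □[qA]101011□

The machine reaches the accept state qA and halts.

Final tape (ignoring leading/trailing blanks): 101011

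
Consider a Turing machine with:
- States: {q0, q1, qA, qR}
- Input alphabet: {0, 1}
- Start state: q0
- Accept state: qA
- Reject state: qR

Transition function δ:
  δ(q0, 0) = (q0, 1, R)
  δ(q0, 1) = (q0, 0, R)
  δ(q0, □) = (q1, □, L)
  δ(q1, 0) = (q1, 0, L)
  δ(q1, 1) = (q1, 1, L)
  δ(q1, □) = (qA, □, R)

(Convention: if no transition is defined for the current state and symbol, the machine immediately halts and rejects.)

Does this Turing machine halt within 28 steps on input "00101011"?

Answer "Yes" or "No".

Execution trace:
Initial: [q0]00101011
Step 1: δ(q0, 0) = (q0, 1, R) → 1[q0]0101011
Step 2: δ(q0, 0) = (q0, 1, R) → 11[q0]101011
Step 3: δ(q0, 1) = (q0, 0, R) → 110[q0]01011
Step 4: δ(q0, 0) = (q0, 1, R) → 1101[q0]1011
Step 5: δ(q0, 1) = (q0, 0, R) → 11010[q0]011
Step 6: δ(q0, 0) = (q0, 1, R) → 110101[q0]11
Step 7: δ(q0, 1) = (q0, 0, R) → 1101010[q0]1
Step 8: δ(q0, 1) = (q0, 0, R) → 11010100[q0]□
Step 9: δ(q0, □) = (q1, □, L) → 1101010[q1]0□
Step 10: δ(q1, 0) = (q1, 0, L) → 110101[q1]00□
Step 11: δ(q1, 0) = (q1, 0, L) → 11010[q1]100□
Step 12: δ(q1, 1) = (q1, 1, L) → 1101[q1]0100□
Step 13: δ(q1, 0) = (q1, 0, L) → 110[q1]10100□
Step 14: δ(q1, 1) = (q1, 1, L) → 11[q1]010100□
Step 15: δ(q1, 0) = (q1, 0, L) → 1[q1]1010100□
Step 16: δ(q1, 1) = (q1, 1, L) → [q1]11010100□
Step 17: δ(q1, 1) = (q1, 1, L) → [q1]□11010100□
Step 18: δ(q1, □) = (qA, □, R) → □[qA]11010100□

The machine reaches the accept state qA and halts.
The machine halted after 18 steps (within the 28-step bound).

Answer: Yes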